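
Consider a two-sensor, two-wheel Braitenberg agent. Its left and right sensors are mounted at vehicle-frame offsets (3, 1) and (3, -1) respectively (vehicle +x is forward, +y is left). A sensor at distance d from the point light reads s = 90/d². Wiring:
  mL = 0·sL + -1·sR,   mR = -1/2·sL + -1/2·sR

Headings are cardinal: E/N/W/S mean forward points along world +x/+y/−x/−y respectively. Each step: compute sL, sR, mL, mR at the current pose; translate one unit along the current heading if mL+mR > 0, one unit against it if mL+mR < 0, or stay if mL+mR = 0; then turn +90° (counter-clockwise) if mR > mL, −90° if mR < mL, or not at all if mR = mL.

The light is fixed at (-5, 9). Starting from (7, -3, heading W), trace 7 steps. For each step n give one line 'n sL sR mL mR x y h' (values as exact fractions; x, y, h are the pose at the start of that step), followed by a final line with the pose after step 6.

n=0: pose=(7,-3,W); sL=9/25, sR=45/101; mL=-45/101, mR=-1017/2525; mL+mR=-2142/2525 → advance -1; mR−mL=108/2525 → turn +1·90°
n=1: pose=(8,-3,S); sL=90/421, sR=10/41; mL=-10/41, mR=-3950/17261; mL+mR=-8160/17261 → advance -1; mR−mL=260/17261 → turn +1·90°
n=2: pose=(8,-2,E); sL=45/178, sR=9/40; mL=-9/40, mR=-1701/7120; mL+mR=-3303/7120 → advance -1; mR−mL=-99/7120 → turn -1·90°
n=3: pose=(7,-2,S); sL=18/73, sR=90/317; mL=-90/317, mR=-6138/23141; mL+mR=-12708/23141 → advance -1; mR−mL=432/23141 → turn +1·90°
n=4: pose=(7,-1,E); sL=5/17, sR=45/173; mL=-45/173, mR=-815/2941; mL+mR=-1580/2941 → advance -1; mR−mL=-50/2941 → turn -1·90°
n=5: pose=(6,-1,S); sL=90/313, sR=90/269; mL=-90/269, mR=-26190/84197; mL+mR=-54360/84197 → advance -1; mR−mL=1980/84197 → turn +1·90°
n=6: pose=(6,0,E); sL=9/26, sR=45/148; mL=-45/148, mR=-1251/3848; mL+mR=-2421/3848 → advance -1; mR−mL=-81/3848 → turn -1·90°

0 9/25 45/101 -45/101 -1017/2525 7 -3 W
1 90/421 10/41 -10/41 -3950/17261 8 -3 S
2 45/178 9/40 -9/40 -1701/7120 8 -2 E
3 18/73 90/317 -90/317 -6138/23141 7 -2 S
4 5/17 45/173 -45/173 -815/2941 7 -1 E
5 90/313 90/269 -90/269 -26190/84197 6 -1 S
6 9/26 45/148 -45/148 -1251/3848 6 0 E
final 5 0 S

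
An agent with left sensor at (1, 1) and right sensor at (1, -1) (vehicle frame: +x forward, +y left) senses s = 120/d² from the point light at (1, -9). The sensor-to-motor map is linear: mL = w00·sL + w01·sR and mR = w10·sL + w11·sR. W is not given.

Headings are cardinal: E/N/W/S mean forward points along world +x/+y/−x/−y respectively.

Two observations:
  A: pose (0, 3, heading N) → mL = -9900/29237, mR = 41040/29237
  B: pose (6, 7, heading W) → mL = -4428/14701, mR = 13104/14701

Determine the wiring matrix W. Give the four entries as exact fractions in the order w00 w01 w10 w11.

-1 1/2 1 1

obs A: pose=(0,3,N) → sL=120/173, sR=120/169, mL=-9900/29237, mR=41040/29237
obs B: pose=(6,7,W) → sL=120/241, sR=24/61, mL=-4428/14701, mR=13104/14701
sensor matrix S = [[120/173, 120/169], [120/241, 24/61]]; det S = -34663680/429813137
solve [mL_A; mL_B] = S·[w00; w01] and [mR_A; mR_B] = S·[w10; w11]:
  w00 = -1, w01 = 1/2, w10 = 1, w11 = 1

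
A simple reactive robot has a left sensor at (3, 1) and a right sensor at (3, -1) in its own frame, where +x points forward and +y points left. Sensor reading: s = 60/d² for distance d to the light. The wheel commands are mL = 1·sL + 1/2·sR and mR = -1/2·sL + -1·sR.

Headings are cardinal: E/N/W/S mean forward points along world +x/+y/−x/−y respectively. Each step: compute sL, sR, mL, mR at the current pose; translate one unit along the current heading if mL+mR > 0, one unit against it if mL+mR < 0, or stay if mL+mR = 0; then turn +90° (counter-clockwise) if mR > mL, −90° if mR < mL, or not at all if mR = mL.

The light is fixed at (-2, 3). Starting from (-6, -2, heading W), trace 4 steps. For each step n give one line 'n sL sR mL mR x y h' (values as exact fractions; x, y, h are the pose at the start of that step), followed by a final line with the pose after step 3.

0 12/17 12/13 258/221 -282/221 -6 -2 W
1 3 15/2 27/4 -9 -5 -2 N
2 12/5 60/49 738/245 -594/245 -5 -3 E
3 30/41 2/3 131/123 -127/123 -4 -3 S
final -4 -4 W

n=0: pose=(-6,-2,W); sL=12/17, sR=12/13; mL=258/221, mR=-282/221; mL+mR=-24/221 → advance -1; mR−mL=-540/221 → turn -1·90°
n=1: pose=(-5,-2,N); sL=3, sR=15/2; mL=27/4, mR=-9; mL+mR=-9/4 → advance -1; mR−mL=-63/4 → turn -1·90°
n=2: pose=(-5,-3,E); sL=12/5, sR=60/49; mL=738/245, mR=-594/245; mL+mR=144/245 → advance +1; mR−mL=-1332/245 → turn -1·90°
n=3: pose=(-4,-3,S); sL=30/41, sR=2/3; mL=131/123, mR=-127/123; mL+mR=4/123 → advance +1; mR−mL=-86/41 → turn -1·90°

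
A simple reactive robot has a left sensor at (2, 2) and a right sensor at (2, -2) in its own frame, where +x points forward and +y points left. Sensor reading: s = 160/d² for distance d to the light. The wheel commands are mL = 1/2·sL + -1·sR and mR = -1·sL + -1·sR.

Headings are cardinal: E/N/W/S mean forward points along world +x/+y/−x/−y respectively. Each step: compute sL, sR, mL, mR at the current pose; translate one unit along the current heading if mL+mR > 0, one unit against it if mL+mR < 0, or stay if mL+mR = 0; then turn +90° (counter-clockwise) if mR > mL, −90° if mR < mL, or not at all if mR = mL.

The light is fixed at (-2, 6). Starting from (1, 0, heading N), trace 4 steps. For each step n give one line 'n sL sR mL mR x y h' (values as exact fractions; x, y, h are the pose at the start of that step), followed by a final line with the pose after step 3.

n=0: pose=(1,0,N); sL=160/17, sR=160/41; mL=560/697, mR=-9280/697; mL+mR=-8720/697 → advance -1; mR−mL=-240/17 → turn -1·90°
n=1: pose=(1,-1,E); sL=16/5, sR=80/53; mL=24/265, mR=-1248/265; mL+mR=-1224/265 → advance -1; mR−mL=-24/5 → turn -1·90°
n=2: pose=(0,-1,S); sL=160/97, sR=160/81; mL=-9040/7857, mR=-28480/7857; mL+mR=-37520/7857 → advance -1; mR−mL=-240/97 → turn -1·90°
n=3: pose=(0,0,W); sL=5/2, sR=10; mL=-35/4, mR=-25/2; mL+mR=-85/4 → advance -1; mR−mL=-15/4 → turn -1·90°

0 160/17 160/41 560/697 -9280/697 1 0 N
1 16/5 80/53 24/265 -1248/265 1 -1 E
2 160/97 160/81 -9040/7857 -28480/7857 0 -1 S
3 5/2 10 -35/4 -25/2 0 0 W
final 1 0 N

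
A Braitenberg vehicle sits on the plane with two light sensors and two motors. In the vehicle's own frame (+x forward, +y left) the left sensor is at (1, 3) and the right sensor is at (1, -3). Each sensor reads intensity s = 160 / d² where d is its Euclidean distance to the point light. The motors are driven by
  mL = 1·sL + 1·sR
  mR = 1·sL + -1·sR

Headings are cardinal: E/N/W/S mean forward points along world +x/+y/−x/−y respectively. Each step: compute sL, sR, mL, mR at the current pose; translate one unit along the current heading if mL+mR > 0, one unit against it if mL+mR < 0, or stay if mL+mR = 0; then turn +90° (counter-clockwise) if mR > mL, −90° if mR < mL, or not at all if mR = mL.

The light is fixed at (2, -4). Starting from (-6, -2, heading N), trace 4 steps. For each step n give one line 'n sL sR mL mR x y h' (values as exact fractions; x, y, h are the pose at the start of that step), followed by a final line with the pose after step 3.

n=0: pose=(-6,-2,N); sL=16/13, sR=80/17; mL=1312/221, mR=-768/221; mL+mR=32/13 → advance +1; mR−mL=-160/17 → turn -1·90°
n=1: pose=(-6,-1,E); sL=32/17, sR=160/49; mL=4288/833, mR=-1152/833; mL+mR=64/17 → advance +1; mR−mL=-320/49 → turn -1·90°
n=2: pose=(-5,-1,S); sL=8, sR=20/13; mL=124/13, mR=84/13; mL+mR=16 → advance +1; mR−mL=-40/13 → turn -1·90°
n=3: pose=(-5,-2,W); sL=32/13, sR=160/89; mL=4928/1157, mR=768/1157; mL+mR=64/13 → advance +1; mR−mL=-320/89 → turn -1·90°

0 16/13 80/17 1312/221 -768/221 -6 -2 N
1 32/17 160/49 4288/833 -1152/833 -6 -1 E
2 8 20/13 124/13 84/13 -5 -1 S
3 32/13 160/89 4928/1157 768/1157 -5 -2 W
final -6 -2 N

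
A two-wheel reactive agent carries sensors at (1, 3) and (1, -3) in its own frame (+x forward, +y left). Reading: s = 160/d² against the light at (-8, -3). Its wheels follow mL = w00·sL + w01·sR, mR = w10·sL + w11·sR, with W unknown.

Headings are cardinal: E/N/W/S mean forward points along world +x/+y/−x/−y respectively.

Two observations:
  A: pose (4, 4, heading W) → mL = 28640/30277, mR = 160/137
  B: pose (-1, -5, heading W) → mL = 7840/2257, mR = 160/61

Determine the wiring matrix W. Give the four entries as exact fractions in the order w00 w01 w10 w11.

1/2 1/2 1 0

obs A: pose=(4,4,W) → sL=160/137, sR=160/221, mL=28640/30277, mR=160/137
obs B: pose=(-1,-5,W) → sL=160/61, sR=160/37, mL=7840/2257, mR=160/61
sensor matrix S = [[160/137, 160/221], [160/61, 160/37]]; det S = 215347200/68335189
solve [mL_A; mL_B] = S·[w00; w01] and [mR_A; mR_B] = S·[w10; w11]:
  w00 = 1/2, w01 = 1/2, w10 = 1, w11 = 0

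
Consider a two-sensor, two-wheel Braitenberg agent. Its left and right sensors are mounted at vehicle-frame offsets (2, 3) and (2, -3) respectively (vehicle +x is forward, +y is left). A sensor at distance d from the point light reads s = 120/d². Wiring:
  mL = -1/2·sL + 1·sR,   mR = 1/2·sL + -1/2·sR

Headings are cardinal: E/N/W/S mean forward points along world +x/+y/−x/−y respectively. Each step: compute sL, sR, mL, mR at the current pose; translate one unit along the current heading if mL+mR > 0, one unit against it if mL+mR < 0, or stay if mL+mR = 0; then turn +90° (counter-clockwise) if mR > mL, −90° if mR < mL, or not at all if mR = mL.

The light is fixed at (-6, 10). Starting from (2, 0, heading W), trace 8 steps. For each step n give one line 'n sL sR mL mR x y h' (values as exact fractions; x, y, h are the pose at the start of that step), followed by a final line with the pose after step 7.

n=0: pose=(2,0,W); sL=24/41, sR=24/17; mL=780/697, mR=-288/697; mL+mR=12/17 → advance +1; mR−mL=-1068/697 → turn -1·90°
n=1: pose=(1,0,N); sL=3/2, sR=30/41; mL=-3/164, mR=63/164; mL+mR=15/41 → advance +1; mR−mL=33/82 → turn +1·90°
n=2: pose=(1,1,W); sL=120/169, sR=120/61; mL=16620/10309, mR=-6480/10309; mL+mR=60/61 → advance +1; mR−mL=-23100/10309 → turn -1·90°
n=3: pose=(0,1,N); sL=60/29, sR=12/13; mL=-42/377, mR=216/377; mL+mR=6/13 → advance +1; mR−mL=258/377 → turn +1·90°
n=4: pose=(0,2,W); sL=120/137, sR=120/41; mL=13980/5617, mR=-5760/5617; mL+mR=60/41 → advance +1; mR−mL=-19740/5617 → turn -1·90°
n=5: pose=(-1,2,N); sL=3, sR=6/5; mL=-3/10, mR=9/10; mL+mR=3/5 → advance +1; mR−mL=6/5 → turn +1·90°
n=6: pose=(-1,3,W); sL=120/109, sR=24/5; mL=2316/545, mR=-1008/545; mL+mR=12/5 → advance +1; mR−mL=-3324/545 → turn -1·90°
n=7: pose=(-2,3,N); sL=60/13, sR=60/37; mL=-330/481, mR=720/481; mL+mR=30/37 → advance +1; mR−mL=1050/481 → turn +1·90°

0 24/41 24/17 780/697 -288/697 2 0 W
1 3/2 30/41 -3/164 63/164 1 0 N
2 120/169 120/61 16620/10309 -6480/10309 1 1 W
3 60/29 12/13 -42/377 216/377 0 1 N
4 120/137 120/41 13980/5617 -5760/5617 0 2 W
5 3 6/5 -3/10 9/10 -1 2 N
6 120/109 24/5 2316/545 -1008/545 -1 3 W
7 60/13 60/37 -330/481 720/481 -2 3 N
final -2 4 W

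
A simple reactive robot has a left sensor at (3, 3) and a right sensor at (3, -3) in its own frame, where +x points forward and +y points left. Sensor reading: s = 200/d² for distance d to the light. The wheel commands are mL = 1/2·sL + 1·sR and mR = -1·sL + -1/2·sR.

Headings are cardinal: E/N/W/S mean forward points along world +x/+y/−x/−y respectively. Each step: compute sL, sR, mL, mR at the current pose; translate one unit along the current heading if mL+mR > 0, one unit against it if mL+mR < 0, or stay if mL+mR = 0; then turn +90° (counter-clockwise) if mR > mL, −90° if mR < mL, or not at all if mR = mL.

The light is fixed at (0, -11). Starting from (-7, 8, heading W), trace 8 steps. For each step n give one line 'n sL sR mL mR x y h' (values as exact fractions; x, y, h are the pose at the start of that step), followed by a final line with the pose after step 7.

0 50/89 25/73 4050/6497 -9525/12994 -7 8 W
1 40/113 200/493 32460/55709 -31020/55709 -6 8 N
2 100/269 100/149 34350/40081 -28350/40081 -6 9 E
3 200/293 200/353 93900/103429 -99900/103429 -5 9 S
4 50/97 5/16 885/1552 -2085/3104 -5 10 W
5 8/25 200/577 7308/14425 -7116/14425 -4 10 N
6 100/313 100/181 40350/56653 -33750/56653 -4 11 E
7 200/361 200/397 111900/143317 -115500/143317 -3 11 S
final -3 12 W

n=0: pose=(-7,8,W); sL=50/89, sR=25/73; mL=4050/6497, mR=-9525/12994; mL+mR=-1425/12994 → advance -1; mR−mL=-17625/12994 → turn -1·90°
n=1: pose=(-6,8,N); sL=40/113, sR=200/493; mL=32460/55709, mR=-31020/55709; mL+mR=1440/55709 → advance +1; mR−mL=-63480/55709 → turn -1·90°
n=2: pose=(-6,9,E); sL=100/269, sR=100/149; mL=34350/40081, mR=-28350/40081; mL+mR=6000/40081 → advance +1; mR−mL=-62700/40081 → turn -1·90°
n=3: pose=(-5,9,S); sL=200/293, sR=200/353; mL=93900/103429, mR=-99900/103429; mL+mR=-6000/103429 → advance -1; mR−mL=-193800/103429 → turn -1·90°
n=4: pose=(-5,10,W); sL=50/97, sR=5/16; mL=885/1552, mR=-2085/3104; mL+mR=-315/3104 → advance -1; mR−mL=-3855/3104 → turn -1·90°
n=5: pose=(-4,10,N); sL=8/25, sR=200/577; mL=7308/14425, mR=-7116/14425; mL+mR=192/14425 → advance +1; mR−mL=-14424/14425 → turn -1·90°
n=6: pose=(-4,11,E); sL=100/313, sR=100/181; mL=40350/56653, mR=-33750/56653; mL+mR=6600/56653 → advance +1; mR−mL=-74100/56653 → turn -1·90°
n=7: pose=(-3,11,S); sL=200/361, sR=200/397; mL=111900/143317, mR=-115500/143317; mL+mR=-3600/143317 → advance -1; mR−mL=-227400/143317 → turn -1·90°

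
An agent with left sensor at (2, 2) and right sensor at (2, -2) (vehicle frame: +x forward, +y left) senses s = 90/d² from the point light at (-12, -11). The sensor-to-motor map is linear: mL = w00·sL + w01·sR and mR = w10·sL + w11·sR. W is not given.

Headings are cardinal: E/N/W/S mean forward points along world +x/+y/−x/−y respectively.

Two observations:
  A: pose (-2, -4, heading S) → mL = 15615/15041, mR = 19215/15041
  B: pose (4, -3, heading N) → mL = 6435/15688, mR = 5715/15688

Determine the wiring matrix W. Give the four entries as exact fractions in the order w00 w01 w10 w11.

obs A: pose=(-2,-4,S) → sL=90/169, sR=90/89, mL=15615/15041, mR=19215/15041
obs B: pose=(4,-3,N) → sL=45/148, sR=45/212, mL=6435/15688, mR=5715/15688
sensor matrix S = [[90/169, 90/89], [45/148, 45/212]]; det S = -5734800/29495401
solve [mL_A; mL_B] = S·[w00; w01] and [mR_A; mR_B] = S·[w10; w11]:
  w00 = 1, w01 = 1/2, w10 = 1/2, w11 = 1

1 1/2 1/2 1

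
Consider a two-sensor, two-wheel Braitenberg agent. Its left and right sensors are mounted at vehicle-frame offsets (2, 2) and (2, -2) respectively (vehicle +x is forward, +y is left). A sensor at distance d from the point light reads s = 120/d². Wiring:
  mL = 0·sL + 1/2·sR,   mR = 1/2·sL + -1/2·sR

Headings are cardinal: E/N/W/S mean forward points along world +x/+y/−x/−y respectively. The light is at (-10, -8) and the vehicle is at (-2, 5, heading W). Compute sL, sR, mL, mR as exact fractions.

left sensor world pos  = (-4, 3); dL² = 157
right sensor world pos = (-4, 7); dR² = 261
sL = 120/157 = 120/157
sR = 120/261 = 40/87
mL = 0·sL + 1/2·sR = 20/87
mR = 1/2·sL + -1/2·sR = 2080/13659

120/157 40/87 20/87 2080/13659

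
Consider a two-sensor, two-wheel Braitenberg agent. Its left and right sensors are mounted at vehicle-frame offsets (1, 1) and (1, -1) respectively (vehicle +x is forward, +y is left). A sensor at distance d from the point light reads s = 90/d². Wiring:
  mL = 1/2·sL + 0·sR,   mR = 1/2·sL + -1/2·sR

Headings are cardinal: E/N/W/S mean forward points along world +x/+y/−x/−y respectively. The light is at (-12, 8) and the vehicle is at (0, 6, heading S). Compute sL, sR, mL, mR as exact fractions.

45/89 9/13 45/178 -108/1157

left sensor world pos  = (1, 5); dL² = 178
right sensor world pos = (-1, 5); dR² = 130
sL = 90/178 = 45/89
sR = 90/130 = 9/13
mL = 1/2·sL + 0·sR = 45/178
mR = 1/2·sL + -1/2·sR = -108/1157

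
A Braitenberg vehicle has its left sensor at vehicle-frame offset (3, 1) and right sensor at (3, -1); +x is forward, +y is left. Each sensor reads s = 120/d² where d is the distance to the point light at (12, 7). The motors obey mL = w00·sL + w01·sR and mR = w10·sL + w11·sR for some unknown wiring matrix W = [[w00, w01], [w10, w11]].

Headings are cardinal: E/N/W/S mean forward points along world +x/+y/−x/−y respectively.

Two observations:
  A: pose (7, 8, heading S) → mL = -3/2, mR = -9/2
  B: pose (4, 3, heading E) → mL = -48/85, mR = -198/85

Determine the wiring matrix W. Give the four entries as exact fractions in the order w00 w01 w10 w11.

-1/2 1/2 -1 1/2

obs A: pose=(7,8,S) → sL=6, sR=3, mL=-3/2, mR=-9/2
obs B: pose=(4,3,E) → sL=60/17, sR=12/5, mL=-48/85, mR=-198/85
sensor matrix S = [[6, 3], [60/17, 12/5]]; det S = 324/85
solve [mL_A; mL_B] = S·[w00; w01] and [mR_A; mR_B] = S·[w10; w11]:
  w00 = -1/2, w01 = 1/2, w10 = -1, w11 = 1/2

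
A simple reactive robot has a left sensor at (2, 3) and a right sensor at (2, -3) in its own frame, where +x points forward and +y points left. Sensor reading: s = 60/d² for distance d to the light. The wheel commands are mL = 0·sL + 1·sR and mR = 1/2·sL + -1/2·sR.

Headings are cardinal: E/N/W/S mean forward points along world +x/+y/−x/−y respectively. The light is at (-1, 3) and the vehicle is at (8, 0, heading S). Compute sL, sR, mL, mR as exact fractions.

60/169 60/61 60/61 -3240/10309

left sensor world pos  = (11, -2); dL² = 169
right sensor world pos = (5, -2); dR² = 61
sL = 60/169 = 60/169
sR = 60/61 = 60/61
mL = 0·sL + 1·sR = 60/61
mR = 1/2·sL + -1/2·sR = -3240/10309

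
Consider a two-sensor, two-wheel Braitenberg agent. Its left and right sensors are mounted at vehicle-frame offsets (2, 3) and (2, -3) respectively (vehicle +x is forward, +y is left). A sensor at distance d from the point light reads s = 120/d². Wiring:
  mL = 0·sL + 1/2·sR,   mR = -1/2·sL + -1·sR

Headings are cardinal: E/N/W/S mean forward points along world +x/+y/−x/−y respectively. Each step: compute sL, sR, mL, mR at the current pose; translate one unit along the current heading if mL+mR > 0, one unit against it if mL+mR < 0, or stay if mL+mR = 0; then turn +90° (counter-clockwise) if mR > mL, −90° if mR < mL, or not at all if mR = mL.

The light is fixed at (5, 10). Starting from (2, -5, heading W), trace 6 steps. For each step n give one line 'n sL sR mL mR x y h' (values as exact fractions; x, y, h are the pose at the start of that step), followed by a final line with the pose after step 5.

0 120/349 120/169 60/169 -52020/58981 2 -5 W
1 60/97 12/17 6/17 -1674/1649 3 -5 N
2 120/169 120/361 60/361 -41940/61009 3 -6 E
3 10/27 1/3 1/6 -14/27 2 -6 S
4 120/349 120/169 60/169 -52020/58981 2 -5 W
5 60/97 12/17 6/17 -1674/1649 3 -5 N
final 3 -6 E

n=0: pose=(2,-5,W); sL=120/349, sR=120/169; mL=60/169, mR=-52020/58981; mL+mR=-31080/58981 → advance -1; mR−mL=-72960/58981 → turn -1·90°
n=1: pose=(3,-5,N); sL=60/97, sR=12/17; mL=6/17, mR=-1674/1649; mL+mR=-1092/1649 → advance -1; mR−mL=-2256/1649 → turn -1·90°
n=2: pose=(3,-6,E); sL=120/169, sR=120/361; mL=60/361, mR=-41940/61009; mL+mR=-31800/61009 → advance -1; mR−mL=-52080/61009 → turn -1·90°
n=3: pose=(2,-6,S); sL=10/27, sR=1/3; mL=1/6, mR=-14/27; mL+mR=-19/54 → advance -1; mR−mL=-37/54 → turn -1·90°
n=4: pose=(2,-5,W); sL=120/349, sR=120/169; mL=60/169, mR=-52020/58981; mL+mR=-31080/58981 → advance -1; mR−mL=-72960/58981 → turn -1·90°
n=5: pose=(3,-5,N); sL=60/97, sR=12/17; mL=6/17, mR=-1674/1649; mL+mR=-1092/1649 → advance -1; mR−mL=-2256/1649 → turn -1·90°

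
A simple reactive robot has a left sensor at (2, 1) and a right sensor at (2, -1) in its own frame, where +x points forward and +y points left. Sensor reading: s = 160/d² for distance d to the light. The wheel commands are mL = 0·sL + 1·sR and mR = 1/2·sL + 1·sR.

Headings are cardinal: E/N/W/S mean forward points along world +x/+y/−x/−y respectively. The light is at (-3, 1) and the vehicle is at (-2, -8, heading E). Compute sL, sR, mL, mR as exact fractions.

left sensor world pos  = (0, -7); dL² = 73
right sensor world pos = (0, -9); dR² = 109
sL = 160/73 = 160/73
sR = 160/109 = 160/109
mL = 0·sL + 1·sR = 160/109
mR = 1/2·sL + 1·sR = 20400/7957

160/73 160/109 160/109 20400/7957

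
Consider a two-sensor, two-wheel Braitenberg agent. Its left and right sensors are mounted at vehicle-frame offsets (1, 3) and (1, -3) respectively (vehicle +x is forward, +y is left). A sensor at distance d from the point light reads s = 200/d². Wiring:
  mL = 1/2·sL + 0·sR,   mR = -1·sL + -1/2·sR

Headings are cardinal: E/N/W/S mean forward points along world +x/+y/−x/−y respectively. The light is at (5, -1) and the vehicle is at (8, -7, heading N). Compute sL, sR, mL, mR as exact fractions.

left sensor world pos  = (5, -6); dL² = 25
right sensor world pos = (11, -6); dR² = 61
sL = 200/25 = 8
sR = 200/61 = 200/61
mL = 1/2·sL + 0·sR = 4
mR = -1·sL + -1/2·sR = -588/61

8 200/61 4 -588/61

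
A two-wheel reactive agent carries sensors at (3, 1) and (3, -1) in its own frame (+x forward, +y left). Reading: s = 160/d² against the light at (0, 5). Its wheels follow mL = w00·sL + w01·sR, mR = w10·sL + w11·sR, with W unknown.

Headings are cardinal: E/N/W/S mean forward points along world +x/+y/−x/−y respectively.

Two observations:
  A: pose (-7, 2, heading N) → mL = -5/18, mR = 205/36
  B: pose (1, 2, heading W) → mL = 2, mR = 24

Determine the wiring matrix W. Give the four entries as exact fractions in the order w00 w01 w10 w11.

-1 1/2 1/2 1

obs A: pose=(-7,2,N) → sL=5/2, sR=40/9, mL=-5/18, mR=205/36
obs B: pose=(1,2,W) → sL=8, sR=20, mL=2, mR=24
sensor matrix S = [[5/2, 40/9], [8, 20]]; det S = 130/9
solve [mL_A; mL_B] = S·[w00; w01] and [mR_A; mR_B] = S·[w10; w11]:
  w00 = -1, w01 = 1/2, w10 = 1/2, w11 = 1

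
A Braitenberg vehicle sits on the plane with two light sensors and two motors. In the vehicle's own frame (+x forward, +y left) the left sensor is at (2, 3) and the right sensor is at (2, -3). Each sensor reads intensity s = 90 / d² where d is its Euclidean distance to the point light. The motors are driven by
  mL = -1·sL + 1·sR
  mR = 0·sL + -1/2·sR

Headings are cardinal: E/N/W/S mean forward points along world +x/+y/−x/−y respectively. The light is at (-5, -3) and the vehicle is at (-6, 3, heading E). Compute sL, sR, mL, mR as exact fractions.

left sensor world pos  = (-4, 6); dL² = 82
right sensor world pos = (-4, 0); dR² = 10
sL = 90/82 = 45/41
sR = 90/10 = 9
mL = -1·sL + 1·sR = 324/41
mR = 0·sL + -1/2·sR = -9/2

45/41 9 324/41 -9/2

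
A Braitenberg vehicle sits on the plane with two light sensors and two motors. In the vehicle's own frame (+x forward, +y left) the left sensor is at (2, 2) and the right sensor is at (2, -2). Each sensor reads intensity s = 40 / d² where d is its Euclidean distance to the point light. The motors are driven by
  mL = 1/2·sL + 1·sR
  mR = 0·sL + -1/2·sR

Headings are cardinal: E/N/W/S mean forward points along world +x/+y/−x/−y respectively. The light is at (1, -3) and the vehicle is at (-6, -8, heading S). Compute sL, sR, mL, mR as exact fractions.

20/37 4/13 278/481 -2/13

left sensor world pos  = (-4, -10); dL² = 74
right sensor world pos = (-8, -10); dR² = 130
sL = 40/74 = 20/37
sR = 40/130 = 4/13
mL = 1/2·sL + 1·sR = 278/481
mR = 0·sL + -1/2·sR = -2/13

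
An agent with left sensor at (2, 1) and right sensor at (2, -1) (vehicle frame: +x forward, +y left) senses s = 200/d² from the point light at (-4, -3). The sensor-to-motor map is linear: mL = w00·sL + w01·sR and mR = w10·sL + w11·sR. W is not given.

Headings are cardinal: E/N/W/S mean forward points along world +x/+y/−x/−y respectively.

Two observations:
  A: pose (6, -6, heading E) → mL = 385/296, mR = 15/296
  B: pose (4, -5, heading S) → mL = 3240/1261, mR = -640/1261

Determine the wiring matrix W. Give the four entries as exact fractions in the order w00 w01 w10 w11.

1/2 1/2 1/2 -1/2

obs A: pose=(6,-6,E) → sL=50/37, sR=5/4, mL=385/296, mR=15/296
obs B: pose=(4,-5,S) → sL=200/97, sR=40/13, mL=3240/1261, mR=-640/1261
sensor matrix S = [[50/37, 5/4], [200/97, 40/13]]; det S = 73750/46657
solve [mL_A; mL_B] = S·[w00; w01] and [mR_A; mR_B] = S·[w10; w11]:
  w00 = 1/2, w01 = 1/2, w10 = 1/2, w11 = -1/2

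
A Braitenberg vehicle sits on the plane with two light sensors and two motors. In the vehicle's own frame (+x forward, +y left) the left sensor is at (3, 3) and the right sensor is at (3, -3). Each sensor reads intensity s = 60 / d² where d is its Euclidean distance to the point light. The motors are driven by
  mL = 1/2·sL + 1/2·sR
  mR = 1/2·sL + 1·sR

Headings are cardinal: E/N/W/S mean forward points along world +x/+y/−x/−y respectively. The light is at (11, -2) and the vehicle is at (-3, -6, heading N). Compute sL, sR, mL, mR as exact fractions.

left sensor world pos  = (-6, -3); dL² = 290
right sensor world pos = (0, -3); dR² = 122
sL = 60/290 = 6/29
sR = 60/122 = 30/61
mL = 1/2·sL + 1/2·sR = 618/1769
mR = 1/2·sL + 1·sR = 1053/1769

6/29 30/61 618/1769 1053/1769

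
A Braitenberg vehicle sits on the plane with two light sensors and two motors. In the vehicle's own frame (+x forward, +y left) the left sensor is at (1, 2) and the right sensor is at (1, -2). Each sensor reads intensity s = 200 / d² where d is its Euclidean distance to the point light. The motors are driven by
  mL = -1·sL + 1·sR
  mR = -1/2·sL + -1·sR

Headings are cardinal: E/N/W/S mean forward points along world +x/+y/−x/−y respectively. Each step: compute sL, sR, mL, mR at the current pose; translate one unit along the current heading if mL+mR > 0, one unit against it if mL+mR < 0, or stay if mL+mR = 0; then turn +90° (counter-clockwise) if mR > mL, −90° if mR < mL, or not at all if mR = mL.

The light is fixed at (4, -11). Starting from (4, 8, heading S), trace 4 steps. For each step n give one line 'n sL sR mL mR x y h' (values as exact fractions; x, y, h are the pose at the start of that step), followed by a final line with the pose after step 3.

0 25/41 25/41 0 -75/82 4 8 S
1 8/13 40/97 -256/1261 -908/1261 4 9 W
2 100/221 4/9 -16/1989 -1334/1989 5 9 N
3 40/89 200/293 6080/26077 -23660/26077 5 8 E
final 4 8 S

n=0: pose=(4,8,S); sL=25/41, sR=25/41; mL=0, mR=-75/82; mL+mR=-75/82 → advance -1; mR−mL=-75/82 → turn -1·90°
n=1: pose=(4,9,W); sL=8/13, sR=40/97; mL=-256/1261, mR=-908/1261; mL+mR=-12/13 → advance -1; mR−mL=-652/1261 → turn -1·90°
n=2: pose=(5,9,N); sL=100/221, sR=4/9; mL=-16/1989, mR=-1334/1989; mL+mR=-150/221 → advance -1; mR−mL=-1318/1989 → turn -1·90°
n=3: pose=(5,8,E); sL=40/89, sR=200/293; mL=6080/26077, mR=-23660/26077; mL+mR=-60/89 → advance -1; mR−mL=-29740/26077 → turn -1·90°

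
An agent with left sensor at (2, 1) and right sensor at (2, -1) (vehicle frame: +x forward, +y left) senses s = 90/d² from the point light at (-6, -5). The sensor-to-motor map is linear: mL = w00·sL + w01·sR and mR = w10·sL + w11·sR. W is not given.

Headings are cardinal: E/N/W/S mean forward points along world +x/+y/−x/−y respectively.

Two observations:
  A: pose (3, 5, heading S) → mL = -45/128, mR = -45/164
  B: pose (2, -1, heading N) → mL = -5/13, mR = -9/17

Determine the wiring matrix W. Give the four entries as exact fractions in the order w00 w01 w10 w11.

obs A: pose=(3,5,S) → sL=45/82, sR=45/64, mL=-45/128, mR=-45/164
obs B: pose=(2,-1,N) → sL=18/17, sR=10/13, mL=-5/13, mR=-9/17
sensor matrix S = [[45/82, 45/64], [18/17, 10/13]]; det S = -93465/289952
solve [mL_A; mL_B] = S·[w00; w01] and [mR_A; mR_B] = S·[w10; w11]:
  w00 = 0, w01 = -1/2, w10 = -1/2, w11 = 0

0 -1/2 -1/2 0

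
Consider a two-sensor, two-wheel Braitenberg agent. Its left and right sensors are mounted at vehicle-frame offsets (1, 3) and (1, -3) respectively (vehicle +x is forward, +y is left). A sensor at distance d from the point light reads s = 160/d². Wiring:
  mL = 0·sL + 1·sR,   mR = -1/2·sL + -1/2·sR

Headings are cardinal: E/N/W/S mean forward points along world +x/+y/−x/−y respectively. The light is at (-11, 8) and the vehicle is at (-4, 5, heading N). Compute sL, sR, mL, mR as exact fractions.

8 20/13 20/13 -62/13

left sensor world pos  = (-7, 6); dL² = 20
right sensor world pos = (-1, 6); dR² = 104
sL = 160/20 = 8
sR = 160/104 = 20/13
mL = 0·sL + 1·sR = 20/13
mR = -1/2·sL + -1/2·sR = -62/13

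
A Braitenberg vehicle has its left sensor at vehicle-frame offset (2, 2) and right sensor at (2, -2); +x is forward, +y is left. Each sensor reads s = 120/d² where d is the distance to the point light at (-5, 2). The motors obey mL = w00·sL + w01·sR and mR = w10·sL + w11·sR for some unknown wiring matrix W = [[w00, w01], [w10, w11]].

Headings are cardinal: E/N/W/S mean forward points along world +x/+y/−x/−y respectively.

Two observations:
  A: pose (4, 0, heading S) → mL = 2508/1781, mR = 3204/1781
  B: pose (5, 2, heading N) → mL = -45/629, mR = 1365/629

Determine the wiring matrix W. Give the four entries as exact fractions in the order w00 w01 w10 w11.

-1/2 1 1 1/2

obs A: pose=(4,0,S) → sL=120/137, sR=24/13, mL=2508/1781, mR=3204/1781
obs B: pose=(5,2,N) → sL=30/17, sR=30/37, mL=-45/629, mR=1365/629
sensor matrix S = [[120/137, 24/13], [30/17, 30/37]]; det S = -2854080/1120249
solve [mL_A; mL_B] = S·[w00; w01] and [mR_A; mR_B] = S·[w10; w11]:
  w00 = -1/2, w01 = 1, w10 = 1, w11 = 1/2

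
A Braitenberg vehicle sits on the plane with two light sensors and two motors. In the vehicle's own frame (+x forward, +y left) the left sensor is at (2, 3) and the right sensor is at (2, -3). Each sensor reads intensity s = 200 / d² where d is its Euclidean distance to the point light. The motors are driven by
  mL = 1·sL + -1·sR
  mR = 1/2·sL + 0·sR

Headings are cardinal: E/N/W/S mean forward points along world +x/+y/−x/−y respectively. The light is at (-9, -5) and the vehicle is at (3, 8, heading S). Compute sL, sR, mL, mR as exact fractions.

left sensor world pos  = (6, 6); dL² = 346
right sensor world pos = (0, 6); dR² = 202
sL = 200/346 = 100/173
sR = 200/202 = 100/101
mL = 1·sL + -1·sR = -7200/17473
mR = 1/2·sL + 0·sR = 50/173

100/173 100/101 -7200/17473 50/173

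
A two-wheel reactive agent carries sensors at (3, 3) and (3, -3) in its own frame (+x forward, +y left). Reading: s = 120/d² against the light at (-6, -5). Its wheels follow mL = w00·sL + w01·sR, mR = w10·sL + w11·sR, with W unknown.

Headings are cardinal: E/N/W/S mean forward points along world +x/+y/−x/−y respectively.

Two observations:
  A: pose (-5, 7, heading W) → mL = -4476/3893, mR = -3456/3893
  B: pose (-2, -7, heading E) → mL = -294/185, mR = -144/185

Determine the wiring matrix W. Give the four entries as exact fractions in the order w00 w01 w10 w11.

-1 1/2 -1 1

obs A: pose=(-5,7,W) → sL=24/17, sR=120/229, mL=-4476/3893, mR=-3456/3893
obs B: pose=(-2,-7,E) → sL=12/5, sR=60/37, mL=-294/185, mR=-144/185
sensor matrix S = [[24/17, 120/229], [12/5, 60/37]]; det S = 148608/144041
solve [mL_A; mL_B] = S·[w00; w01] and [mR_A; mR_B] = S·[w10; w11]:
  w00 = -1, w01 = 1/2, w10 = -1, w11 = 1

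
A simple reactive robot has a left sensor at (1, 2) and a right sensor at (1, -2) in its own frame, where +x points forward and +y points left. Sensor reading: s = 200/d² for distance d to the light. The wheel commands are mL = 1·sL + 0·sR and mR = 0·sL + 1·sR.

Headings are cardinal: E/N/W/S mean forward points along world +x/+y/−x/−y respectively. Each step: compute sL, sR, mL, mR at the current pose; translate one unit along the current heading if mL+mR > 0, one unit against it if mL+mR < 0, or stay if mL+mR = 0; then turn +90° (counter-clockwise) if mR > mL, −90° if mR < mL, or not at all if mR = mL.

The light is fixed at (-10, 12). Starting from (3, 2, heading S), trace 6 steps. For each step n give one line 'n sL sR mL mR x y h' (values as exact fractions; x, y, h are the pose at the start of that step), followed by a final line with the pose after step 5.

0 100/173 100/121 100/173 100/121 3 2 S
1 200/277 40/73 200/277 40/73 3 1 E
2 1/2 25/36 1/2 25/36 4 1 S
3 8/13 200/421 8/13 200/421 4 0 E
4 100/229 100/169 100/229 100/169 5 0 S
5 200/377 200/481 200/377 200/481 5 -1 E
final 6 -1 S

n=0: pose=(3,2,S); sL=100/173, sR=100/121; mL=100/173, mR=100/121; mL+mR=29400/20933 → advance +1; mR−mL=5200/20933 → turn +1·90°
n=1: pose=(3,1,E); sL=200/277, sR=40/73; mL=200/277, mR=40/73; mL+mR=25680/20221 → advance +1; mR−mL=-3520/20221 → turn -1·90°
n=2: pose=(4,1,S); sL=1/2, sR=25/36; mL=1/2, mR=25/36; mL+mR=43/36 → advance +1; mR−mL=7/36 → turn +1·90°
n=3: pose=(4,0,E); sL=8/13, sR=200/421; mL=8/13, mR=200/421; mL+mR=5968/5473 → advance +1; mR−mL=-768/5473 → turn -1·90°
n=4: pose=(5,0,S); sL=100/229, sR=100/169; mL=100/229, mR=100/169; mL+mR=39800/38701 → advance +1; mR−mL=6000/38701 → turn +1·90°
n=5: pose=(5,-1,E); sL=200/377, sR=200/481; mL=200/377, mR=200/481; mL+mR=13200/13949 → advance +1; mR−mL=-1600/13949 → turn -1·90°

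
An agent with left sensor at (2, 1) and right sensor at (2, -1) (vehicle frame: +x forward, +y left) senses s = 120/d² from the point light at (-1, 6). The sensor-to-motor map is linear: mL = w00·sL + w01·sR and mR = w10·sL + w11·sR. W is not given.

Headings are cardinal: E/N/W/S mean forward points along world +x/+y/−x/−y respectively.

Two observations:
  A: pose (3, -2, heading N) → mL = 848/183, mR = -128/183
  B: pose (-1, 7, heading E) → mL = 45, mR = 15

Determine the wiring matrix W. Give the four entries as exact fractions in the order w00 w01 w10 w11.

1 1 -1 1

obs A: pose=(3,-2,N) → sL=8/3, sR=120/61, mL=848/183, mR=-128/183
obs B: pose=(-1,7,E) → sL=15, sR=30, mL=45, mR=15
sensor matrix S = [[8/3, 120/61], [15, 30]]; det S = 3080/61
solve [mL_A; mL_B] = S·[w00; w01] and [mR_A; mR_B] = S·[w10; w11]:
  w00 = 1, w01 = 1, w10 = -1, w11 = 1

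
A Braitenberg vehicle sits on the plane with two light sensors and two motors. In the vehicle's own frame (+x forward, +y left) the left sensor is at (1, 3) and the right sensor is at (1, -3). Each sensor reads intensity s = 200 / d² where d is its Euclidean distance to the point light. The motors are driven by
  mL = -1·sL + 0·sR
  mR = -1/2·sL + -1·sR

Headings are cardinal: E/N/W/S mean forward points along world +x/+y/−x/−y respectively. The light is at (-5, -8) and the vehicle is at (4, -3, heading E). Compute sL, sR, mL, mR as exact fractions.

50/41 25/13 -50/41 -1350/533

left sensor world pos  = (5, 0); dL² = 164
right sensor world pos = (5, -6); dR² = 104
sL = 200/164 = 50/41
sR = 200/104 = 25/13
mL = -1·sL + 0·sR = -50/41
mR = -1/2·sL + -1·sR = -1350/533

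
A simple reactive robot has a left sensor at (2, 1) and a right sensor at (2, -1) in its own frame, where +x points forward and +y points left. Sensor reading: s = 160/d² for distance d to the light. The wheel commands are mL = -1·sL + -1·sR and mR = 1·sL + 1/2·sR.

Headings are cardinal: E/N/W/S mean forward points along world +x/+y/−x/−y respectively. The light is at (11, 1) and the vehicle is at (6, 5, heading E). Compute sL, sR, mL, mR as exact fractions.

left sensor world pos  = (8, 6); dL² = 34
right sensor world pos = (8, 4); dR² = 18
sL = 160/34 = 80/17
sR = 160/18 = 80/9
mL = -1·sL + -1·sR = -2080/153
mR = 1·sL + 1/2·sR = 1400/153

80/17 80/9 -2080/153 1400/153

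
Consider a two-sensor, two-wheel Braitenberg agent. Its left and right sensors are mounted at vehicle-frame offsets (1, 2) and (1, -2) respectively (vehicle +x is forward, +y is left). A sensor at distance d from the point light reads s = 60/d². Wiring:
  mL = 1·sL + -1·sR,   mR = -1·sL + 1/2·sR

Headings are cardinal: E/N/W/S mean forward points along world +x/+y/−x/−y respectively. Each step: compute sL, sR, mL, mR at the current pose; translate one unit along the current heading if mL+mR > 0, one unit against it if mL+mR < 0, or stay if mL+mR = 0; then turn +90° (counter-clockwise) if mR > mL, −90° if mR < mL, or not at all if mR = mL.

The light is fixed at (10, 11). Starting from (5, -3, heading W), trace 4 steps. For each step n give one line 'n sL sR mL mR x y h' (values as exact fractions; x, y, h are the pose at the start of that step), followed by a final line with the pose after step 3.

n=0: pose=(5,-3,W); sL=15/73, sR=1/3; mL=-28/219, mR=-17/438; mL+mR=-1/6 → advance -1; mR−mL=13/146 → turn +1·90°
n=1: pose=(6,-3,S); sL=60/229, sR=20/87; mL=640/19923, mR=-2930/19923; mL+mR=-10/87 → advance -1; mR−mL=-1190/6641 → turn -1·90°
n=2: pose=(6,-2,W); sL=6/25, sR=30/73; mL=-312/1825, mR=-63/1825; mL+mR=-15/73 → advance -1; mR−mL=249/1825 → turn +1·90°
n=3: pose=(7,-2,S); sL=60/197, sR=60/221; mL=1440/43537, mR=-7350/43537; mL+mR=-30/221 → advance -1; mR−mL=-8790/43537 → turn -1·90°

0 15/73 1/3 -28/219 -17/438 5 -3 W
1 60/229 20/87 640/19923 -2930/19923 6 -3 S
2 6/25 30/73 -312/1825 -63/1825 6 -2 W
3 60/197 60/221 1440/43537 -7350/43537 7 -2 S
final 7 -1 W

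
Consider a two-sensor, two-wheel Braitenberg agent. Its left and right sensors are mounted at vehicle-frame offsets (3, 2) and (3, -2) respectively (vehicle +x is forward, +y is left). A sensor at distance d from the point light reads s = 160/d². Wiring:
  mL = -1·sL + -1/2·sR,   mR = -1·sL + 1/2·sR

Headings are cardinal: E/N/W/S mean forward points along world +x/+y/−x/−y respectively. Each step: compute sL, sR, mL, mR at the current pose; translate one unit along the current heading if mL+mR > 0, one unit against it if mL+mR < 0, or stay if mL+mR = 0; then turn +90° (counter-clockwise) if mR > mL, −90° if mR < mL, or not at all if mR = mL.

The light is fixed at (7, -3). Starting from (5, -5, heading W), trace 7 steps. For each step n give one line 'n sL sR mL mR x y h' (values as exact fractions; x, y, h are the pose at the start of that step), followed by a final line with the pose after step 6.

0 160/41 32/5 -1456/205 -144/205 5 -5 W
1 80/13 80/17 -1880/221 -840/221 6 -5 S
2 32 160/13 -496/13 -336/13 6 -4 E
3 8 40 -28 12 5 -4 N
4 160/41 32/5 -1456/205 -144/205 5 -5 W
5 80/13 80/17 -1880/221 -840/221 6 -5 S
6 32 160/13 -496/13 -336/13 6 -4 E
final 5 -4 N

n=0: pose=(5,-5,W); sL=160/41, sR=32/5; mL=-1456/205, mR=-144/205; mL+mR=-320/41 → advance -1; mR−mL=32/5 → turn +1·90°
n=1: pose=(6,-5,S); sL=80/13, sR=80/17; mL=-1880/221, mR=-840/221; mL+mR=-160/13 → advance -1; mR−mL=80/17 → turn +1·90°
n=2: pose=(6,-4,E); sL=32, sR=160/13; mL=-496/13, mR=-336/13; mL+mR=-64 → advance -1; mR−mL=160/13 → turn +1·90°
n=3: pose=(5,-4,N); sL=8, sR=40; mL=-28, mR=12; mL+mR=-16 → advance -1; mR−mL=40 → turn +1·90°
n=4: pose=(5,-5,W); sL=160/41, sR=32/5; mL=-1456/205, mR=-144/205; mL+mR=-320/41 → advance -1; mR−mL=32/5 → turn +1·90°
n=5: pose=(6,-5,S); sL=80/13, sR=80/17; mL=-1880/221, mR=-840/221; mL+mR=-160/13 → advance -1; mR−mL=80/17 → turn +1·90°
n=6: pose=(6,-4,E); sL=32, sR=160/13; mL=-496/13, mR=-336/13; mL+mR=-64 → advance -1; mR−mL=160/13 → turn +1·90°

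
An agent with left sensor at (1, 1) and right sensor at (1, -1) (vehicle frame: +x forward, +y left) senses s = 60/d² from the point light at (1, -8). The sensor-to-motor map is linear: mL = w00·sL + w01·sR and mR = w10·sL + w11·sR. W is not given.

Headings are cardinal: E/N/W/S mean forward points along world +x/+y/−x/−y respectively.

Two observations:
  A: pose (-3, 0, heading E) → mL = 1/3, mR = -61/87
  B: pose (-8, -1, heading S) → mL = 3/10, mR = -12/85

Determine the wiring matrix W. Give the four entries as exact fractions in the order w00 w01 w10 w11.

obs A: pose=(-3,0,E) → sL=2/3, sR=30/29, mL=1/3, mR=-61/87
obs B: pose=(-8,-1,S) → sL=3/5, sR=15/34, mL=3/10, mR=-12/85
sensor matrix S = [[2/3, 30/29], [3/5, 15/34]]; det S = -161/493
solve [mL_A; mL_B] = S·[w00; w01] and [mR_A; mR_B] = S·[w10; w11]:
  w00 = 1/2, w01 = 0, w10 = 1/2, w11 = -1

1/2 0 1/2 -1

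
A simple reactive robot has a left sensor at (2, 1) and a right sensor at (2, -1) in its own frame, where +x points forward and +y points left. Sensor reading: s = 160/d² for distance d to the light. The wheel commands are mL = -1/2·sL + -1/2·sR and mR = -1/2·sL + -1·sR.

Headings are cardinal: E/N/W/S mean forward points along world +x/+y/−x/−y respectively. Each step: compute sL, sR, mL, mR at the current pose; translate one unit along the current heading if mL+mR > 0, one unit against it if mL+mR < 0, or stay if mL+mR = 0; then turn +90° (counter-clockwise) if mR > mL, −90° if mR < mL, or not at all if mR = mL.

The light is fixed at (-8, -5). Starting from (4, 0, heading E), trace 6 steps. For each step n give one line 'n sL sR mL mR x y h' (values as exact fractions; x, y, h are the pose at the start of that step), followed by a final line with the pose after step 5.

0 20/29 40/53 -1110/1537 -1690/1537 4 0 E
1 160/153 160/109 -20960/16677 -33200/16677 3 0 S
2 80/53 16/13 -944/689 -1368/689 3 1 W
3 32/37 160/233 -6688/8621 -9648/8621 4 1 N
4 20/29 40/53 -1110/1537 -1690/1537 4 0 E
5 160/153 160/109 -20960/16677 -33200/16677 3 0 S
final 3 1 W

n=0: pose=(4,0,E); sL=20/29, sR=40/53; mL=-1110/1537, mR=-1690/1537; mL+mR=-2800/1537 → advance -1; mR−mL=-20/53 → turn -1·90°
n=1: pose=(3,0,S); sL=160/153, sR=160/109; mL=-20960/16677, mR=-33200/16677; mL+mR=-54160/16677 → advance -1; mR−mL=-80/109 → turn -1·90°
n=2: pose=(3,1,W); sL=80/53, sR=16/13; mL=-944/689, mR=-1368/689; mL+mR=-2312/689 → advance -1; mR−mL=-8/13 → turn -1·90°
n=3: pose=(4,1,N); sL=32/37, sR=160/233; mL=-6688/8621, mR=-9648/8621; mL+mR=-16336/8621 → advance -1; mR−mL=-80/233 → turn -1·90°
n=4: pose=(4,0,E); sL=20/29, sR=40/53; mL=-1110/1537, mR=-1690/1537; mL+mR=-2800/1537 → advance -1; mR−mL=-20/53 → turn -1·90°
n=5: pose=(3,0,S); sL=160/153, sR=160/109; mL=-20960/16677, mR=-33200/16677; mL+mR=-54160/16677 → advance -1; mR−mL=-80/109 → turn -1·90°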